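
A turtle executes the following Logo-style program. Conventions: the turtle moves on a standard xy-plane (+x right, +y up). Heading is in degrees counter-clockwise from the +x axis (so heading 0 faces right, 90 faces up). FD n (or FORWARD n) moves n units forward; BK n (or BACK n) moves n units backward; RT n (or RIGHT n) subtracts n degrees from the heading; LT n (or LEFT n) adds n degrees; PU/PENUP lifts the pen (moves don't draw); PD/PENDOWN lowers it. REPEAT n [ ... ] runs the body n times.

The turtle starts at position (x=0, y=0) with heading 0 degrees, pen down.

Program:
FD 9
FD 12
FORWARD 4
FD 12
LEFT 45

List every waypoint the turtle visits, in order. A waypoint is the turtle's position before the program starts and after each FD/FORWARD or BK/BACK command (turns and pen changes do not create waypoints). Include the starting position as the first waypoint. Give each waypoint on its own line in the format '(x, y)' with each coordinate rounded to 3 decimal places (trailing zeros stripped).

Answer: (0, 0)
(9, 0)
(21, 0)
(25, 0)
(37, 0)

Derivation:
Executing turtle program step by step:
Start: pos=(0,0), heading=0, pen down
FD 9: (0,0) -> (9,0) [heading=0, draw]
FD 12: (9,0) -> (21,0) [heading=0, draw]
FD 4: (21,0) -> (25,0) [heading=0, draw]
FD 12: (25,0) -> (37,0) [heading=0, draw]
LT 45: heading 0 -> 45
Final: pos=(37,0), heading=45, 4 segment(s) drawn
Waypoints (5 total):
(0, 0)
(9, 0)
(21, 0)
(25, 0)
(37, 0)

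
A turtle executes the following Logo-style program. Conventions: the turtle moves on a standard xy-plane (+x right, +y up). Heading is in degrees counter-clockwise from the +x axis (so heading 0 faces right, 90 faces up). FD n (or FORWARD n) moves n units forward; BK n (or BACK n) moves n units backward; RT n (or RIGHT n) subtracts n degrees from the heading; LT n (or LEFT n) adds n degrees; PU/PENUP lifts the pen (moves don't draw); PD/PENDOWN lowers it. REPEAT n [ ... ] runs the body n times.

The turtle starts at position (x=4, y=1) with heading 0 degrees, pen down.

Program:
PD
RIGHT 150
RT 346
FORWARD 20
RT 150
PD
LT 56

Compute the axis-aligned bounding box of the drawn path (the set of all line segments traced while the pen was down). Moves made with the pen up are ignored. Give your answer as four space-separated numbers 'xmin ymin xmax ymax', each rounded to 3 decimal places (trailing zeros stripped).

Answer: -10.387 -12.893 4 1

Derivation:
Executing turtle program step by step:
Start: pos=(4,1), heading=0, pen down
PD: pen down
RT 150: heading 0 -> 210
RT 346: heading 210 -> 224
FD 20: (4,1) -> (-10.387,-12.893) [heading=224, draw]
RT 150: heading 224 -> 74
PD: pen down
LT 56: heading 74 -> 130
Final: pos=(-10.387,-12.893), heading=130, 1 segment(s) drawn

Segment endpoints: x in {-10.387, 4}, y in {-12.893, 1}
xmin=-10.387, ymin=-12.893, xmax=4, ymax=1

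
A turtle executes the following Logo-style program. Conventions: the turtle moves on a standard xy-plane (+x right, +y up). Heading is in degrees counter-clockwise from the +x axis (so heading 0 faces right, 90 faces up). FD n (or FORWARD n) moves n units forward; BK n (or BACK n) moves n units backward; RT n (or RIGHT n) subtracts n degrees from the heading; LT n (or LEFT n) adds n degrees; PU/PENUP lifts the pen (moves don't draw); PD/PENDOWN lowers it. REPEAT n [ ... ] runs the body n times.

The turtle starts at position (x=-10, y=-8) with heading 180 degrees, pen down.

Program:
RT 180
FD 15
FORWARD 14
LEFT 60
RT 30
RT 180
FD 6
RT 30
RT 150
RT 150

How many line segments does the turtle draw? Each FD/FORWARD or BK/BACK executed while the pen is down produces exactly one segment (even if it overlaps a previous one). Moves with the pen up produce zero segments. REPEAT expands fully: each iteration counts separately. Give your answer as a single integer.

Executing turtle program step by step:
Start: pos=(-10,-8), heading=180, pen down
RT 180: heading 180 -> 0
FD 15: (-10,-8) -> (5,-8) [heading=0, draw]
FD 14: (5,-8) -> (19,-8) [heading=0, draw]
LT 60: heading 0 -> 60
RT 30: heading 60 -> 30
RT 180: heading 30 -> 210
FD 6: (19,-8) -> (13.804,-11) [heading=210, draw]
RT 30: heading 210 -> 180
RT 150: heading 180 -> 30
RT 150: heading 30 -> 240
Final: pos=(13.804,-11), heading=240, 3 segment(s) drawn
Segments drawn: 3

Answer: 3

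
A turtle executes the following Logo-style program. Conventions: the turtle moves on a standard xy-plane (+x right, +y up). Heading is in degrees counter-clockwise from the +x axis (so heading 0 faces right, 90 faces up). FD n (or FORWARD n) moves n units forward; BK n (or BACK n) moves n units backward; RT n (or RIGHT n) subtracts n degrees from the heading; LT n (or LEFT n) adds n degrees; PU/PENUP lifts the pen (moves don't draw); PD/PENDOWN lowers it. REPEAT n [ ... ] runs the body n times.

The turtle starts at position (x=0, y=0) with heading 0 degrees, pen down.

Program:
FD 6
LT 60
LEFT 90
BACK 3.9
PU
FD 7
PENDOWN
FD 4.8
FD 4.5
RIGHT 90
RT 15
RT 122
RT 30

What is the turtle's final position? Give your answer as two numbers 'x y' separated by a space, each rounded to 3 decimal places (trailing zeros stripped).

Answer: -4.739 6.2

Derivation:
Executing turtle program step by step:
Start: pos=(0,0), heading=0, pen down
FD 6: (0,0) -> (6,0) [heading=0, draw]
LT 60: heading 0 -> 60
LT 90: heading 60 -> 150
BK 3.9: (6,0) -> (9.377,-1.95) [heading=150, draw]
PU: pen up
FD 7: (9.377,-1.95) -> (3.315,1.55) [heading=150, move]
PD: pen down
FD 4.8: (3.315,1.55) -> (-0.842,3.95) [heading=150, draw]
FD 4.5: (-0.842,3.95) -> (-4.739,6.2) [heading=150, draw]
RT 90: heading 150 -> 60
RT 15: heading 60 -> 45
RT 122: heading 45 -> 283
RT 30: heading 283 -> 253
Final: pos=(-4.739,6.2), heading=253, 4 segment(s) drawn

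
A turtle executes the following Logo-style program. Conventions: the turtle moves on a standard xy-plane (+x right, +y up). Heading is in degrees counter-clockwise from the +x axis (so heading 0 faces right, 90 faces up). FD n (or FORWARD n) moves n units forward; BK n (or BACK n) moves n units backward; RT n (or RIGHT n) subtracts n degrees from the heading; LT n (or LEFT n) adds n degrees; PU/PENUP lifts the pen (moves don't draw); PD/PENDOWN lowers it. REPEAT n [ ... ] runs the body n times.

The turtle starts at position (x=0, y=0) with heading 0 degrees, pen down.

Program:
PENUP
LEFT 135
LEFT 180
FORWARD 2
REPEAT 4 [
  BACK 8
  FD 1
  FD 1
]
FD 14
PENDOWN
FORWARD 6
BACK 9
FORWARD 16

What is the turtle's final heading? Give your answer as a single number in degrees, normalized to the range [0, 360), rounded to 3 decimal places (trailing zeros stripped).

Answer: 315

Derivation:
Executing turtle program step by step:
Start: pos=(0,0), heading=0, pen down
PU: pen up
LT 135: heading 0 -> 135
LT 180: heading 135 -> 315
FD 2: (0,0) -> (1.414,-1.414) [heading=315, move]
REPEAT 4 [
  -- iteration 1/4 --
  BK 8: (1.414,-1.414) -> (-4.243,4.243) [heading=315, move]
  FD 1: (-4.243,4.243) -> (-3.536,3.536) [heading=315, move]
  FD 1: (-3.536,3.536) -> (-2.828,2.828) [heading=315, move]
  -- iteration 2/4 --
  BK 8: (-2.828,2.828) -> (-8.485,8.485) [heading=315, move]
  FD 1: (-8.485,8.485) -> (-7.778,7.778) [heading=315, move]
  FD 1: (-7.778,7.778) -> (-7.071,7.071) [heading=315, move]
  -- iteration 3/4 --
  BK 8: (-7.071,7.071) -> (-12.728,12.728) [heading=315, move]
  FD 1: (-12.728,12.728) -> (-12.021,12.021) [heading=315, move]
  FD 1: (-12.021,12.021) -> (-11.314,11.314) [heading=315, move]
  -- iteration 4/4 --
  BK 8: (-11.314,11.314) -> (-16.971,16.971) [heading=315, move]
  FD 1: (-16.971,16.971) -> (-16.263,16.263) [heading=315, move]
  FD 1: (-16.263,16.263) -> (-15.556,15.556) [heading=315, move]
]
FD 14: (-15.556,15.556) -> (-5.657,5.657) [heading=315, move]
PD: pen down
FD 6: (-5.657,5.657) -> (-1.414,1.414) [heading=315, draw]
BK 9: (-1.414,1.414) -> (-7.778,7.778) [heading=315, draw]
FD 16: (-7.778,7.778) -> (3.536,-3.536) [heading=315, draw]
Final: pos=(3.536,-3.536), heading=315, 3 segment(s) drawn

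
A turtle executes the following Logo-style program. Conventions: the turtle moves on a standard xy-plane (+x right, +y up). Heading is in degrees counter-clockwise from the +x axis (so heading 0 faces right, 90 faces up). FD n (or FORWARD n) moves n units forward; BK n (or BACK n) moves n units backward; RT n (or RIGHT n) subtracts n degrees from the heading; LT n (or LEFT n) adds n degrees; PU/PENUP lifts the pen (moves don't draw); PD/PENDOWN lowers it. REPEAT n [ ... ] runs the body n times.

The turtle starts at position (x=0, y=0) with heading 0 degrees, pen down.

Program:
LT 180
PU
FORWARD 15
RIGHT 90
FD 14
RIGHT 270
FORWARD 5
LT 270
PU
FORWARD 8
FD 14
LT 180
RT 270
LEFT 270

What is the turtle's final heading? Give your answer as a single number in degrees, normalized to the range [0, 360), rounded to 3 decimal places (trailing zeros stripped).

Answer: 270

Derivation:
Executing turtle program step by step:
Start: pos=(0,0), heading=0, pen down
LT 180: heading 0 -> 180
PU: pen up
FD 15: (0,0) -> (-15,0) [heading=180, move]
RT 90: heading 180 -> 90
FD 14: (-15,0) -> (-15,14) [heading=90, move]
RT 270: heading 90 -> 180
FD 5: (-15,14) -> (-20,14) [heading=180, move]
LT 270: heading 180 -> 90
PU: pen up
FD 8: (-20,14) -> (-20,22) [heading=90, move]
FD 14: (-20,22) -> (-20,36) [heading=90, move]
LT 180: heading 90 -> 270
RT 270: heading 270 -> 0
LT 270: heading 0 -> 270
Final: pos=(-20,36), heading=270, 0 segment(s) drawn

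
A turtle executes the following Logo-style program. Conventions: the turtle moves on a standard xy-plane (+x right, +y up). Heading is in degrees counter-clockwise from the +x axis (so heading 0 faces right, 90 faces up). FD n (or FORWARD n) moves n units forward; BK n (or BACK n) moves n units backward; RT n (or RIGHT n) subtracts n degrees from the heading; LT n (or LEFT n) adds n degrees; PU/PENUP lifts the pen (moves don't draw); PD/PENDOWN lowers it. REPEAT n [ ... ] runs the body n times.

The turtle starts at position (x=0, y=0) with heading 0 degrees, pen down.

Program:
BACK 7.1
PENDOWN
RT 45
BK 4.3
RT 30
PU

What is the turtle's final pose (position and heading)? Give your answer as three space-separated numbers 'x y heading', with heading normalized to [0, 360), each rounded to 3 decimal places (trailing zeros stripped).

Answer: -10.141 3.041 285

Derivation:
Executing turtle program step by step:
Start: pos=(0,0), heading=0, pen down
BK 7.1: (0,0) -> (-7.1,0) [heading=0, draw]
PD: pen down
RT 45: heading 0 -> 315
BK 4.3: (-7.1,0) -> (-10.141,3.041) [heading=315, draw]
RT 30: heading 315 -> 285
PU: pen up
Final: pos=(-10.141,3.041), heading=285, 2 segment(s) drawn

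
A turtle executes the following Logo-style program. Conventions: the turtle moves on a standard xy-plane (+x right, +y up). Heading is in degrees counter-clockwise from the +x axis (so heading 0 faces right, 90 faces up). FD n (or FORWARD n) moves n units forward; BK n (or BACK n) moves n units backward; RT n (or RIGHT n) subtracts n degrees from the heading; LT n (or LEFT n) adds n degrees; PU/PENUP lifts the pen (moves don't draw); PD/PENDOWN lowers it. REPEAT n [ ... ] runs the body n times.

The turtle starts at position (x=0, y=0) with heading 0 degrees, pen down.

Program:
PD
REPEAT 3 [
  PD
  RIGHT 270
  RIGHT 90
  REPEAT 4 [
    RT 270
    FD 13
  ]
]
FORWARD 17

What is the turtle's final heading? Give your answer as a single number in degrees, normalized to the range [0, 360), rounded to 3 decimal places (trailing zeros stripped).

Answer: 0

Derivation:
Executing turtle program step by step:
Start: pos=(0,0), heading=0, pen down
PD: pen down
REPEAT 3 [
  -- iteration 1/3 --
  PD: pen down
  RT 270: heading 0 -> 90
  RT 90: heading 90 -> 0
  REPEAT 4 [
    -- iteration 1/4 --
    RT 270: heading 0 -> 90
    FD 13: (0,0) -> (0,13) [heading=90, draw]
    -- iteration 2/4 --
    RT 270: heading 90 -> 180
    FD 13: (0,13) -> (-13,13) [heading=180, draw]
    -- iteration 3/4 --
    RT 270: heading 180 -> 270
    FD 13: (-13,13) -> (-13,0) [heading=270, draw]
    -- iteration 4/4 --
    RT 270: heading 270 -> 0
    FD 13: (-13,0) -> (0,0) [heading=0, draw]
  ]
  -- iteration 2/3 --
  PD: pen down
  RT 270: heading 0 -> 90
  RT 90: heading 90 -> 0
  REPEAT 4 [
    -- iteration 1/4 --
    RT 270: heading 0 -> 90
    FD 13: (0,0) -> (0,13) [heading=90, draw]
    -- iteration 2/4 --
    RT 270: heading 90 -> 180
    FD 13: (0,13) -> (-13,13) [heading=180, draw]
    -- iteration 3/4 --
    RT 270: heading 180 -> 270
    FD 13: (-13,13) -> (-13,0) [heading=270, draw]
    -- iteration 4/4 --
    RT 270: heading 270 -> 0
    FD 13: (-13,0) -> (0,0) [heading=0, draw]
  ]
  -- iteration 3/3 --
  PD: pen down
  RT 270: heading 0 -> 90
  RT 90: heading 90 -> 0
  REPEAT 4 [
    -- iteration 1/4 --
    RT 270: heading 0 -> 90
    FD 13: (0,0) -> (0,13) [heading=90, draw]
    -- iteration 2/4 --
    RT 270: heading 90 -> 180
    FD 13: (0,13) -> (-13,13) [heading=180, draw]
    -- iteration 3/4 --
    RT 270: heading 180 -> 270
    FD 13: (-13,13) -> (-13,0) [heading=270, draw]
    -- iteration 4/4 --
    RT 270: heading 270 -> 0
    FD 13: (-13,0) -> (0,0) [heading=0, draw]
  ]
]
FD 17: (0,0) -> (17,0) [heading=0, draw]
Final: pos=(17,0), heading=0, 13 segment(s) drawn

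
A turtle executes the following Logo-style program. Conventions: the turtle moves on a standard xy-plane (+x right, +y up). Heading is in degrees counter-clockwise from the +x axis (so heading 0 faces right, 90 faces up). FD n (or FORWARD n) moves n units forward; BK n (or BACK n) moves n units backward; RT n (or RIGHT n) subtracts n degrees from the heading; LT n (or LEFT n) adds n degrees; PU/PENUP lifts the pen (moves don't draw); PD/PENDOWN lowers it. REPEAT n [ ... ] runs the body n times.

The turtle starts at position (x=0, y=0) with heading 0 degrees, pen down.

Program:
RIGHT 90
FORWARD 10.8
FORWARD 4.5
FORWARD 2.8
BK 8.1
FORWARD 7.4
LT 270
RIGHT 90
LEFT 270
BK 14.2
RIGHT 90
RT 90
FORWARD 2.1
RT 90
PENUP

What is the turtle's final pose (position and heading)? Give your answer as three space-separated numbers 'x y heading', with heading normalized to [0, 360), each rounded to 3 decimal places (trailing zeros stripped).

Executing turtle program step by step:
Start: pos=(0,0), heading=0, pen down
RT 90: heading 0 -> 270
FD 10.8: (0,0) -> (0,-10.8) [heading=270, draw]
FD 4.5: (0,-10.8) -> (0,-15.3) [heading=270, draw]
FD 2.8: (0,-15.3) -> (0,-18.1) [heading=270, draw]
BK 8.1: (0,-18.1) -> (0,-10) [heading=270, draw]
FD 7.4: (0,-10) -> (0,-17.4) [heading=270, draw]
LT 270: heading 270 -> 180
RT 90: heading 180 -> 90
LT 270: heading 90 -> 0
BK 14.2: (0,-17.4) -> (-14.2,-17.4) [heading=0, draw]
RT 90: heading 0 -> 270
RT 90: heading 270 -> 180
FD 2.1: (-14.2,-17.4) -> (-16.3,-17.4) [heading=180, draw]
RT 90: heading 180 -> 90
PU: pen up
Final: pos=(-16.3,-17.4), heading=90, 7 segment(s) drawn

Answer: -16.3 -17.4 90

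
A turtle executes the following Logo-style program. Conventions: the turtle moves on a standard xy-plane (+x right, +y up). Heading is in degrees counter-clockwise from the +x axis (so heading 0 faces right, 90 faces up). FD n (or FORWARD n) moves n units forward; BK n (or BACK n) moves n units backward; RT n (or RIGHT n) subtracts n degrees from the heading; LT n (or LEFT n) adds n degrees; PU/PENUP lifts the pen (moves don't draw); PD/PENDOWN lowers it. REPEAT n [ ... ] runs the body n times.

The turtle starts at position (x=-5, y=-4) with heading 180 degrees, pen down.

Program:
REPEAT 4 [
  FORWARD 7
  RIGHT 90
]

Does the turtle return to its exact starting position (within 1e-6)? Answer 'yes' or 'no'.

Executing turtle program step by step:
Start: pos=(-5,-4), heading=180, pen down
REPEAT 4 [
  -- iteration 1/4 --
  FD 7: (-5,-4) -> (-12,-4) [heading=180, draw]
  RT 90: heading 180 -> 90
  -- iteration 2/4 --
  FD 7: (-12,-4) -> (-12,3) [heading=90, draw]
  RT 90: heading 90 -> 0
  -- iteration 3/4 --
  FD 7: (-12,3) -> (-5,3) [heading=0, draw]
  RT 90: heading 0 -> 270
  -- iteration 4/4 --
  FD 7: (-5,3) -> (-5,-4) [heading=270, draw]
  RT 90: heading 270 -> 180
]
Final: pos=(-5,-4), heading=180, 4 segment(s) drawn

Start position: (-5, -4)
Final position: (-5, -4)
Distance = 0; < 1e-6 -> CLOSED

Answer: yes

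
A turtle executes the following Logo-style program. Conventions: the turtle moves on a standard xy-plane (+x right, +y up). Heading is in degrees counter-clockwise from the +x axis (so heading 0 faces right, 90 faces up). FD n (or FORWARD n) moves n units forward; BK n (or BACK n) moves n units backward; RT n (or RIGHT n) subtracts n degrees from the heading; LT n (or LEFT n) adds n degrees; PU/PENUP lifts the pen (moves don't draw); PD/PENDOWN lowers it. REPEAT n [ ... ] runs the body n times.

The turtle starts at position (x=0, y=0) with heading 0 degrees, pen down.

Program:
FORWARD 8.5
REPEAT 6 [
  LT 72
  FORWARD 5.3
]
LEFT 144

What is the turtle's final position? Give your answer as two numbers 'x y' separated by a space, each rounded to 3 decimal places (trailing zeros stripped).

Executing turtle program step by step:
Start: pos=(0,0), heading=0, pen down
FD 8.5: (0,0) -> (8.5,0) [heading=0, draw]
REPEAT 6 [
  -- iteration 1/6 --
  LT 72: heading 0 -> 72
  FD 5.3: (8.5,0) -> (10.138,5.041) [heading=72, draw]
  -- iteration 2/6 --
  LT 72: heading 72 -> 144
  FD 5.3: (10.138,5.041) -> (5.85,8.156) [heading=144, draw]
  -- iteration 3/6 --
  LT 72: heading 144 -> 216
  FD 5.3: (5.85,8.156) -> (1.562,5.041) [heading=216, draw]
  -- iteration 4/6 --
  LT 72: heading 216 -> 288
  FD 5.3: (1.562,5.041) -> (3.2,0) [heading=288, draw]
  -- iteration 5/6 --
  LT 72: heading 288 -> 0
  FD 5.3: (3.2,0) -> (8.5,0) [heading=0, draw]
  -- iteration 6/6 --
  LT 72: heading 0 -> 72
  FD 5.3: (8.5,0) -> (10.138,5.041) [heading=72, draw]
]
LT 144: heading 72 -> 216
Final: pos=(10.138,5.041), heading=216, 7 segment(s) drawn

Answer: 10.138 5.041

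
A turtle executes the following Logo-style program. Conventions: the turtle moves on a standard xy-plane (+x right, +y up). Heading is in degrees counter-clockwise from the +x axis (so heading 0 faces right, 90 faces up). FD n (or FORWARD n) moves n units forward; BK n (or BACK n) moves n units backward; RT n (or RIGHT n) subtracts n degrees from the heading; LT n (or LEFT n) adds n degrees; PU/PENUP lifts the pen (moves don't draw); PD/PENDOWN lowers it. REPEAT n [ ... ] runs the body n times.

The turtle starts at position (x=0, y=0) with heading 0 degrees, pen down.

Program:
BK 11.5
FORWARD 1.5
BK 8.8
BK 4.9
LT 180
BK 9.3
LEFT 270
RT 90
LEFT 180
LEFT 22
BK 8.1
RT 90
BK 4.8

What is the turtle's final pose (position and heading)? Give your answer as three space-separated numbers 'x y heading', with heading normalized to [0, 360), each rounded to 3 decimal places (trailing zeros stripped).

Executing turtle program step by step:
Start: pos=(0,0), heading=0, pen down
BK 11.5: (0,0) -> (-11.5,0) [heading=0, draw]
FD 1.5: (-11.5,0) -> (-10,0) [heading=0, draw]
BK 8.8: (-10,0) -> (-18.8,0) [heading=0, draw]
BK 4.9: (-18.8,0) -> (-23.7,0) [heading=0, draw]
LT 180: heading 0 -> 180
BK 9.3: (-23.7,0) -> (-14.4,0) [heading=180, draw]
LT 270: heading 180 -> 90
RT 90: heading 90 -> 0
LT 180: heading 0 -> 180
LT 22: heading 180 -> 202
BK 8.1: (-14.4,0) -> (-6.89,3.034) [heading=202, draw]
RT 90: heading 202 -> 112
BK 4.8: (-6.89,3.034) -> (-5.092,-1.416) [heading=112, draw]
Final: pos=(-5.092,-1.416), heading=112, 7 segment(s) drawn

Answer: -5.092 -1.416 112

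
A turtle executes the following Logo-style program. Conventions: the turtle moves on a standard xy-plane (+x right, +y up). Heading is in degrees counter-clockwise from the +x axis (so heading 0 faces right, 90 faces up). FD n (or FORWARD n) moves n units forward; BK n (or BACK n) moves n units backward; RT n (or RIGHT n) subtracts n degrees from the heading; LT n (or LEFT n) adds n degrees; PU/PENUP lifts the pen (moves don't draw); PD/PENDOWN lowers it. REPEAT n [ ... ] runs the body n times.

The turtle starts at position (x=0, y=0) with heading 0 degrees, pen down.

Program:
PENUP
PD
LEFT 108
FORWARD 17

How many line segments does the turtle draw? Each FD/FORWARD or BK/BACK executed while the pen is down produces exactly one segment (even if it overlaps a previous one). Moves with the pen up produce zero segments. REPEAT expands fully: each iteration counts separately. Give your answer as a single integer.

Executing turtle program step by step:
Start: pos=(0,0), heading=0, pen down
PU: pen up
PD: pen down
LT 108: heading 0 -> 108
FD 17: (0,0) -> (-5.253,16.168) [heading=108, draw]
Final: pos=(-5.253,16.168), heading=108, 1 segment(s) drawn
Segments drawn: 1

Answer: 1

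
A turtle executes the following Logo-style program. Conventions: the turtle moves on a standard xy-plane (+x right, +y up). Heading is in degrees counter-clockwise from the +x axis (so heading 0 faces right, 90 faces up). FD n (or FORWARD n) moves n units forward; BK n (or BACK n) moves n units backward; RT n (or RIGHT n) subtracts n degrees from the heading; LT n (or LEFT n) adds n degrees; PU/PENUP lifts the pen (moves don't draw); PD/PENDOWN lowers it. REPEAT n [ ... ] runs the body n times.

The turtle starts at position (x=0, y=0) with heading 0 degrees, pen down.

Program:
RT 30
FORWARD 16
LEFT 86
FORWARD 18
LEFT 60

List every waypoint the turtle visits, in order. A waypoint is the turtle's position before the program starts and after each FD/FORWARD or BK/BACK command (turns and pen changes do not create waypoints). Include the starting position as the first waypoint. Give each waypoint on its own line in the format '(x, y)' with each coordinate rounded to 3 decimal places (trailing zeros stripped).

Answer: (0, 0)
(13.856, -8)
(23.922, 6.923)

Derivation:
Executing turtle program step by step:
Start: pos=(0,0), heading=0, pen down
RT 30: heading 0 -> 330
FD 16: (0,0) -> (13.856,-8) [heading=330, draw]
LT 86: heading 330 -> 56
FD 18: (13.856,-8) -> (23.922,6.923) [heading=56, draw]
LT 60: heading 56 -> 116
Final: pos=(23.922,6.923), heading=116, 2 segment(s) drawn
Waypoints (3 total):
(0, 0)
(13.856, -8)
(23.922, 6.923)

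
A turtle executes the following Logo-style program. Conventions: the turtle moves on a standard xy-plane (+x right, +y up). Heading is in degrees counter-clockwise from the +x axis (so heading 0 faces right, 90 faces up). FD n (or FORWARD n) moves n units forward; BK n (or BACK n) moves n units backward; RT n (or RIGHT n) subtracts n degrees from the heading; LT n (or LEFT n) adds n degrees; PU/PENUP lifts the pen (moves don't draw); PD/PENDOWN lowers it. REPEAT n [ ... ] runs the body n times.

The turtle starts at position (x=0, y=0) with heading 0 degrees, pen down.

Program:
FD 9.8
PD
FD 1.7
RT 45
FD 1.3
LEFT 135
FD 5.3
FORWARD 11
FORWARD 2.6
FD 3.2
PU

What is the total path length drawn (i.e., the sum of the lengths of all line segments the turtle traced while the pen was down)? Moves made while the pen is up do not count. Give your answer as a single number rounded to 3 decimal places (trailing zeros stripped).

Executing turtle program step by step:
Start: pos=(0,0), heading=0, pen down
FD 9.8: (0,0) -> (9.8,0) [heading=0, draw]
PD: pen down
FD 1.7: (9.8,0) -> (11.5,0) [heading=0, draw]
RT 45: heading 0 -> 315
FD 1.3: (11.5,0) -> (12.419,-0.919) [heading=315, draw]
LT 135: heading 315 -> 90
FD 5.3: (12.419,-0.919) -> (12.419,4.381) [heading=90, draw]
FD 11: (12.419,4.381) -> (12.419,15.381) [heading=90, draw]
FD 2.6: (12.419,15.381) -> (12.419,17.981) [heading=90, draw]
FD 3.2: (12.419,17.981) -> (12.419,21.181) [heading=90, draw]
PU: pen up
Final: pos=(12.419,21.181), heading=90, 7 segment(s) drawn

Segment lengths:
  seg 1: (0,0) -> (9.8,0), length = 9.8
  seg 2: (9.8,0) -> (11.5,0), length = 1.7
  seg 3: (11.5,0) -> (12.419,-0.919), length = 1.3
  seg 4: (12.419,-0.919) -> (12.419,4.381), length = 5.3
  seg 5: (12.419,4.381) -> (12.419,15.381), length = 11
  seg 6: (12.419,15.381) -> (12.419,17.981), length = 2.6
  seg 7: (12.419,17.981) -> (12.419,21.181), length = 3.2
Total = 34.9

Answer: 34.9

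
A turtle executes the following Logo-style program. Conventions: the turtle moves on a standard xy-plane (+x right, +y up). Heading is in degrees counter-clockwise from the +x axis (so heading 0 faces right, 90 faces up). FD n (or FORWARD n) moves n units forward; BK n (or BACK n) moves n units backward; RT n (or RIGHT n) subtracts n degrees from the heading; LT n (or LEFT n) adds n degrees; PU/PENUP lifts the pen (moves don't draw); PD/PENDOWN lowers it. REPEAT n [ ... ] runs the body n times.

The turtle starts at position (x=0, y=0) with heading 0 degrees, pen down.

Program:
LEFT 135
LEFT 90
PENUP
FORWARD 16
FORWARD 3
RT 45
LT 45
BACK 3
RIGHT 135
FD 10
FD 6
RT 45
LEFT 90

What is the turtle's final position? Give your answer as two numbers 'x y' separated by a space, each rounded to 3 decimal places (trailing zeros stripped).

Executing turtle program step by step:
Start: pos=(0,0), heading=0, pen down
LT 135: heading 0 -> 135
LT 90: heading 135 -> 225
PU: pen up
FD 16: (0,0) -> (-11.314,-11.314) [heading=225, move]
FD 3: (-11.314,-11.314) -> (-13.435,-13.435) [heading=225, move]
RT 45: heading 225 -> 180
LT 45: heading 180 -> 225
BK 3: (-13.435,-13.435) -> (-11.314,-11.314) [heading=225, move]
RT 135: heading 225 -> 90
FD 10: (-11.314,-11.314) -> (-11.314,-1.314) [heading=90, move]
FD 6: (-11.314,-1.314) -> (-11.314,4.686) [heading=90, move]
RT 45: heading 90 -> 45
LT 90: heading 45 -> 135
Final: pos=(-11.314,4.686), heading=135, 0 segment(s) drawn

Answer: -11.314 4.686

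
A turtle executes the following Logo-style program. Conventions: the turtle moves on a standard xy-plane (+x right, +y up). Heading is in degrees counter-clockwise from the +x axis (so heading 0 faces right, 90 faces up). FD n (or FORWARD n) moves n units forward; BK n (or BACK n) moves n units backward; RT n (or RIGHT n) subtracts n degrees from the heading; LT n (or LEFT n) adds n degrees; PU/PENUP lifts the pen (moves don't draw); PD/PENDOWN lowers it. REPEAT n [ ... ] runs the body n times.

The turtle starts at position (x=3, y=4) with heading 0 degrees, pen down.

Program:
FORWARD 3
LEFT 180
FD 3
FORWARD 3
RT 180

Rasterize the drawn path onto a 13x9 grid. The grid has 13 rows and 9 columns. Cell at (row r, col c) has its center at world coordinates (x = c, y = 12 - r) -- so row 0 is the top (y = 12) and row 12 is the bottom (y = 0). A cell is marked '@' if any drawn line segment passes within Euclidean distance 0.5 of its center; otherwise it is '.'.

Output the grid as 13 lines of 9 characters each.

Segment 0: (3,4) -> (6,4)
Segment 1: (6,4) -> (3,4)
Segment 2: (3,4) -> (0,4)

Answer: .........
.........
.........
.........
.........
.........
.........
.........
@@@@@@@..
.........
.........
.........
.........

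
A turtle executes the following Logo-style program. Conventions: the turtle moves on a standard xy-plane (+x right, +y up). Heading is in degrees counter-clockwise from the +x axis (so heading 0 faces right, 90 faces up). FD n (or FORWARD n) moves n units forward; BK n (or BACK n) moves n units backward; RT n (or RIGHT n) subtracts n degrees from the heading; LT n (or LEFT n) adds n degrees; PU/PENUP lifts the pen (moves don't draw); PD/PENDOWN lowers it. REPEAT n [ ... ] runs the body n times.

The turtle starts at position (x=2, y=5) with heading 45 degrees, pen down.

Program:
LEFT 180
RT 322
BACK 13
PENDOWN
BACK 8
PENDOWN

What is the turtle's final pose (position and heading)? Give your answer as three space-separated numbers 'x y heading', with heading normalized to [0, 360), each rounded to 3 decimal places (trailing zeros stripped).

Answer: 4.559 25.843 263

Derivation:
Executing turtle program step by step:
Start: pos=(2,5), heading=45, pen down
LT 180: heading 45 -> 225
RT 322: heading 225 -> 263
BK 13: (2,5) -> (3.584,17.903) [heading=263, draw]
PD: pen down
BK 8: (3.584,17.903) -> (4.559,25.843) [heading=263, draw]
PD: pen down
Final: pos=(4.559,25.843), heading=263, 2 segment(s) drawn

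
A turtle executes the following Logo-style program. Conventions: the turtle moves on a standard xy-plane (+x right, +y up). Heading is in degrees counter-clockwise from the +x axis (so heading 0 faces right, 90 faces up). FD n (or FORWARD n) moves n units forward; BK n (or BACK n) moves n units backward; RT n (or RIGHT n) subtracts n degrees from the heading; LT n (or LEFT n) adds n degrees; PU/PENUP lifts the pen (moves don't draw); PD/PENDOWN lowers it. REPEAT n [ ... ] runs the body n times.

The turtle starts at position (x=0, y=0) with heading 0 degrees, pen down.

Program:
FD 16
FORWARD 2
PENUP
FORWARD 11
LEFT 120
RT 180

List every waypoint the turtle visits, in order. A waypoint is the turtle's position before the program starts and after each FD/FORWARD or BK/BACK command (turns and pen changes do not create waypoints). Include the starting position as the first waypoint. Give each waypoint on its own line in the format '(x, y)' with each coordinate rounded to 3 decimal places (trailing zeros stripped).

Executing turtle program step by step:
Start: pos=(0,0), heading=0, pen down
FD 16: (0,0) -> (16,0) [heading=0, draw]
FD 2: (16,0) -> (18,0) [heading=0, draw]
PU: pen up
FD 11: (18,0) -> (29,0) [heading=0, move]
LT 120: heading 0 -> 120
RT 180: heading 120 -> 300
Final: pos=(29,0), heading=300, 2 segment(s) drawn
Waypoints (4 total):
(0, 0)
(16, 0)
(18, 0)
(29, 0)

Answer: (0, 0)
(16, 0)
(18, 0)
(29, 0)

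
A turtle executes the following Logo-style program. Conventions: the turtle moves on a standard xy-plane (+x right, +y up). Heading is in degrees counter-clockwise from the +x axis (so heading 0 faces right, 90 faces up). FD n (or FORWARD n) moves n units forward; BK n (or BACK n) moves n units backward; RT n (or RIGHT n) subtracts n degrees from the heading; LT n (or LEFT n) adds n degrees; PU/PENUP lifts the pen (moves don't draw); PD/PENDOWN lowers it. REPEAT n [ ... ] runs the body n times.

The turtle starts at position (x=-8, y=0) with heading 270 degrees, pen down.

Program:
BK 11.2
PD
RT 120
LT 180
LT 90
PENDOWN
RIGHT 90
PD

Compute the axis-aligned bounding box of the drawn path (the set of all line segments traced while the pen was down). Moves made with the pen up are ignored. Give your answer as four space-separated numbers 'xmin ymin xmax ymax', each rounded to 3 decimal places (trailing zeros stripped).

Answer: -8 0 -8 11.2

Derivation:
Executing turtle program step by step:
Start: pos=(-8,0), heading=270, pen down
BK 11.2: (-8,0) -> (-8,11.2) [heading=270, draw]
PD: pen down
RT 120: heading 270 -> 150
LT 180: heading 150 -> 330
LT 90: heading 330 -> 60
PD: pen down
RT 90: heading 60 -> 330
PD: pen down
Final: pos=(-8,11.2), heading=330, 1 segment(s) drawn

Segment endpoints: x in {-8, -8}, y in {0, 11.2}
xmin=-8, ymin=0, xmax=-8, ymax=11.2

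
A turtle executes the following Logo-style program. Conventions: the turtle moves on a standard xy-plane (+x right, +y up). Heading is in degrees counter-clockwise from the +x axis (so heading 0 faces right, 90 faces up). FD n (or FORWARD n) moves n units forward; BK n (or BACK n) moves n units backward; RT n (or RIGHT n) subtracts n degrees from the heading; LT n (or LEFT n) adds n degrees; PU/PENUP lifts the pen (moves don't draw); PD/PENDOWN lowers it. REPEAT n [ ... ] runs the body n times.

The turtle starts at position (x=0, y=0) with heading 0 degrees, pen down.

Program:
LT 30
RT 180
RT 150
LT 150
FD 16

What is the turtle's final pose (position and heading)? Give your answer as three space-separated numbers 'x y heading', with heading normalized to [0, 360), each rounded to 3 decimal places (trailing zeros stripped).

Executing turtle program step by step:
Start: pos=(0,0), heading=0, pen down
LT 30: heading 0 -> 30
RT 180: heading 30 -> 210
RT 150: heading 210 -> 60
LT 150: heading 60 -> 210
FD 16: (0,0) -> (-13.856,-8) [heading=210, draw]
Final: pos=(-13.856,-8), heading=210, 1 segment(s) drawn

Answer: -13.856 -8 210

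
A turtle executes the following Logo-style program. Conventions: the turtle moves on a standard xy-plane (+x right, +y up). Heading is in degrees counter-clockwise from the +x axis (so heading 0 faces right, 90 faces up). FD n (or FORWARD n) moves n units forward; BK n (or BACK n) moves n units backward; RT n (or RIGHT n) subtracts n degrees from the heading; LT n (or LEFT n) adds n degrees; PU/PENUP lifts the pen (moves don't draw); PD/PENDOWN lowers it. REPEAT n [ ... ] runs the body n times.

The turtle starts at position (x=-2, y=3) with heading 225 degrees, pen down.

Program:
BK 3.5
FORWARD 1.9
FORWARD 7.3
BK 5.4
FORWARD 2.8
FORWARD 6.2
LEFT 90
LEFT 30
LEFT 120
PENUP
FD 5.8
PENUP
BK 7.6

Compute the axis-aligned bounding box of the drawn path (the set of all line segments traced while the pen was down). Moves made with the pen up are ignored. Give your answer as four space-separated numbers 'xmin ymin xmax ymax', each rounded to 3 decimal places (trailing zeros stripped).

Answer: -8.576 -3.576 0.475 5.475

Derivation:
Executing turtle program step by step:
Start: pos=(-2,3), heading=225, pen down
BK 3.5: (-2,3) -> (0.475,5.475) [heading=225, draw]
FD 1.9: (0.475,5.475) -> (-0.869,4.131) [heading=225, draw]
FD 7.3: (-0.869,4.131) -> (-6.031,-1.031) [heading=225, draw]
BK 5.4: (-6.031,-1.031) -> (-2.212,2.788) [heading=225, draw]
FD 2.8: (-2.212,2.788) -> (-4.192,0.808) [heading=225, draw]
FD 6.2: (-4.192,0.808) -> (-8.576,-3.576) [heading=225, draw]
LT 90: heading 225 -> 315
LT 30: heading 315 -> 345
LT 120: heading 345 -> 105
PU: pen up
FD 5.8: (-8.576,-3.576) -> (-10.077,2.026) [heading=105, move]
PU: pen up
BK 7.6: (-10.077,2.026) -> (-8.11,-5.315) [heading=105, move]
Final: pos=(-8.11,-5.315), heading=105, 6 segment(s) drawn

Segment endpoints: x in {-8.576, -6.031, -4.192, -2.212, -2, -0.869, 0.475}, y in {-3.576, -1.031, 0.808, 2.788, 3, 4.131, 5.475}
xmin=-8.576, ymin=-3.576, xmax=0.475, ymax=5.475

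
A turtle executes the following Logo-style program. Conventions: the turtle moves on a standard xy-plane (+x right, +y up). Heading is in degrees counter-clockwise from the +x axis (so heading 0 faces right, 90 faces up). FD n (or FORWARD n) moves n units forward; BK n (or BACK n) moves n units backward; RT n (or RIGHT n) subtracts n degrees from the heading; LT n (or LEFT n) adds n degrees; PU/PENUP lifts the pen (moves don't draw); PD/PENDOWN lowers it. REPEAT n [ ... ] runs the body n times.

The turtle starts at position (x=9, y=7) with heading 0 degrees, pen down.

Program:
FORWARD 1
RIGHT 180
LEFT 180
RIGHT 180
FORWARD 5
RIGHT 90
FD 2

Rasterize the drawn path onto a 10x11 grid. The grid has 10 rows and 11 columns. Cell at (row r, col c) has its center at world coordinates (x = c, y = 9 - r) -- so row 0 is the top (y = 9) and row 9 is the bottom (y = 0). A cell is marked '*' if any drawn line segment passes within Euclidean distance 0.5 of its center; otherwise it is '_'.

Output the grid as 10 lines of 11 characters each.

Answer: _____*_____
_____*_____
_____******
___________
___________
___________
___________
___________
___________
___________

Derivation:
Segment 0: (9,7) -> (10,7)
Segment 1: (10,7) -> (5,7)
Segment 2: (5,7) -> (5,9)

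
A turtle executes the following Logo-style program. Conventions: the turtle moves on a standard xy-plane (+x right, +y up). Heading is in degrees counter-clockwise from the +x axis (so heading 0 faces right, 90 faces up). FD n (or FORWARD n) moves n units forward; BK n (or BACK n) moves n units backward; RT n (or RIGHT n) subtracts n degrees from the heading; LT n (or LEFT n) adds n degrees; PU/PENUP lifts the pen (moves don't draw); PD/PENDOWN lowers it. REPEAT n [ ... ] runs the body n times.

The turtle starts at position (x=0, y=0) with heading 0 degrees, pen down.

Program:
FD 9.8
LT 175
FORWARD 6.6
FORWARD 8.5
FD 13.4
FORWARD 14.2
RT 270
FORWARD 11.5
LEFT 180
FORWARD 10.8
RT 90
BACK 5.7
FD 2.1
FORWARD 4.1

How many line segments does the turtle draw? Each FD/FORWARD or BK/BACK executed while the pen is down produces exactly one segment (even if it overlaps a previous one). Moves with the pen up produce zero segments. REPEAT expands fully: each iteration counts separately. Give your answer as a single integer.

Executing turtle program step by step:
Start: pos=(0,0), heading=0, pen down
FD 9.8: (0,0) -> (9.8,0) [heading=0, draw]
LT 175: heading 0 -> 175
FD 6.6: (9.8,0) -> (3.225,0.575) [heading=175, draw]
FD 8.5: (3.225,0.575) -> (-5.243,1.316) [heading=175, draw]
FD 13.4: (-5.243,1.316) -> (-18.592,2.484) [heading=175, draw]
FD 14.2: (-18.592,2.484) -> (-32.738,3.722) [heading=175, draw]
RT 270: heading 175 -> 265
FD 11.5: (-32.738,3.722) -> (-33.74,-7.735) [heading=265, draw]
LT 180: heading 265 -> 85
FD 10.8: (-33.74,-7.735) -> (-32.799,3.024) [heading=85, draw]
RT 90: heading 85 -> 355
BK 5.7: (-32.799,3.024) -> (-38.477,3.521) [heading=355, draw]
FD 2.1: (-38.477,3.521) -> (-36.385,3.338) [heading=355, draw]
FD 4.1: (-36.385,3.338) -> (-32.3,2.981) [heading=355, draw]
Final: pos=(-32.3,2.981), heading=355, 10 segment(s) drawn
Segments drawn: 10

Answer: 10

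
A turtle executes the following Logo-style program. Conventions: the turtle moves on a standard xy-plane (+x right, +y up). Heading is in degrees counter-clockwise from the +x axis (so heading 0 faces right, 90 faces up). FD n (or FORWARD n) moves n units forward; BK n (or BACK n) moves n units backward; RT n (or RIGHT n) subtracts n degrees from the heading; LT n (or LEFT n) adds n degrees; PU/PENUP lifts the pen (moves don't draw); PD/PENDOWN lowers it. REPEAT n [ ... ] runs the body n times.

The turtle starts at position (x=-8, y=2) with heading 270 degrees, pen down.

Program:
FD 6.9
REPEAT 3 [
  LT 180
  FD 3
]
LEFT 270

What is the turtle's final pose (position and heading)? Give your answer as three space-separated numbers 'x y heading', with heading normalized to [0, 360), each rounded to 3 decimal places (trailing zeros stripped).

Executing turtle program step by step:
Start: pos=(-8,2), heading=270, pen down
FD 6.9: (-8,2) -> (-8,-4.9) [heading=270, draw]
REPEAT 3 [
  -- iteration 1/3 --
  LT 180: heading 270 -> 90
  FD 3: (-8,-4.9) -> (-8,-1.9) [heading=90, draw]
  -- iteration 2/3 --
  LT 180: heading 90 -> 270
  FD 3: (-8,-1.9) -> (-8,-4.9) [heading=270, draw]
  -- iteration 3/3 --
  LT 180: heading 270 -> 90
  FD 3: (-8,-4.9) -> (-8,-1.9) [heading=90, draw]
]
LT 270: heading 90 -> 0
Final: pos=(-8,-1.9), heading=0, 4 segment(s) drawn

Answer: -8 -1.9 0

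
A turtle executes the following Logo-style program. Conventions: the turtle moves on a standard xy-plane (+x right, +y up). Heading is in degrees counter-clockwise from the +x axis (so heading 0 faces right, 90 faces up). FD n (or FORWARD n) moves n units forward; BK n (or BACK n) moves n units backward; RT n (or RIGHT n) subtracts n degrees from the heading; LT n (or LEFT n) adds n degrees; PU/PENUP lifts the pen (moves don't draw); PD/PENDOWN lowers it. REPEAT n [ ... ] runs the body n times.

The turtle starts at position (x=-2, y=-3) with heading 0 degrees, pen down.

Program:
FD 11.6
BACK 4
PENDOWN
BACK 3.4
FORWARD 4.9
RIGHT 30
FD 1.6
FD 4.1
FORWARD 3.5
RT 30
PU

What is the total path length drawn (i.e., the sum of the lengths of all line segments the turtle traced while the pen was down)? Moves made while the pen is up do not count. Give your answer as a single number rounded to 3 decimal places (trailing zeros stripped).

Executing turtle program step by step:
Start: pos=(-2,-3), heading=0, pen down
FD 11.6: (-2,-3) -> (9.6,-3) [heading=0, draw]
BK 4: (9.6,-3) -> (5.6,-3) [heading=0, draw]
PD: pen down
BK 3.4: (5.6,-3) -> (2.2,-3) [heading=0, draw]
FD 4.9: (2.2,-3) -> (7.1,-3) [heading=0, draw]
RT 30: heading 0 -> 330
FD 1.6: (7.1,-3) -> (8.486,-3.8) [heading=330, draw]
FD 4.1: (8.486,-3.8) -> (12.036,-5.85) [heading=330, draw]
FD 3.5: (12.036,-5.85) -> (15.067,-7.6) [heading=330, draw]
RT 30: heading 330 -> 300
PU: pen up
Final: pos=(15.067,-7.6), heading=300, 7 segment(s) drawn

Segment lengths:
  seg 1: (-2,-3) -> (9.6,-3), length = 11.6
  seg 2: (9.6,-3) -> (5.6,-3), length = 4
  seg 3: (5.6,-3) -> (2.2,-3), length = 3.4
  seg 4: (2.2,-3) -> (7.1,-3), length = 4.9
  seg 5: (7.1,-3) -> (8.486,-3.8), length = 1.6
  seg 6: (8.486,-3.8) -> (12.036,-5.85), length = 4.1
  seg 7: (12.036,-5.85) -> (15.067,-7.6), length = 3.5
Total = 33.1

Answer: 33.1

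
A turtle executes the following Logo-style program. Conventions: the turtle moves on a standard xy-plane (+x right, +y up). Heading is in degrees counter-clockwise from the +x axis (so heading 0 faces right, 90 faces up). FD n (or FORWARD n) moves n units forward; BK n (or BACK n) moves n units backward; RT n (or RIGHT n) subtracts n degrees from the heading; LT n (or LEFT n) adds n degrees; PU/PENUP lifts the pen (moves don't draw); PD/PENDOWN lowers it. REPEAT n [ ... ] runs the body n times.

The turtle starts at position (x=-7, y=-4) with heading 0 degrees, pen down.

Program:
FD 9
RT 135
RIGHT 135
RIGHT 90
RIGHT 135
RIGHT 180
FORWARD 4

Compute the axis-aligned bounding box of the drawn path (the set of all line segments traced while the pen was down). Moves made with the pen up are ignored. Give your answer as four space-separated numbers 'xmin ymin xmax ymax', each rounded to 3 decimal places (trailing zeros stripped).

Answer: -7 -4 4.828 -1.172

Derivation:
Executing turtle program step by step:
Start: pos=(-7,-4), heading=0, pen down
FD 9: (-7,-4) -> (2,-4) [heading=0, draw]
RT 135: heading 0 -> 225
RT 135: heading 225 -> 90
RT 90: heading 90 -> 0
RT 135: heading 0 -> 225
RT 180: heading 225 -> 45
FD 4: (2,-4) -> (4.828,-1.172) [heading=45, draw]
Final: pos=(4.828,-1.172), heading=45, 2 segment(s) drawn

Segment endpoints: x in {-7, 2, 4.828}, y in {-4, -1.172}
xmin=-7, ymin=-4, xmax=4.828, ymax=-1.172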